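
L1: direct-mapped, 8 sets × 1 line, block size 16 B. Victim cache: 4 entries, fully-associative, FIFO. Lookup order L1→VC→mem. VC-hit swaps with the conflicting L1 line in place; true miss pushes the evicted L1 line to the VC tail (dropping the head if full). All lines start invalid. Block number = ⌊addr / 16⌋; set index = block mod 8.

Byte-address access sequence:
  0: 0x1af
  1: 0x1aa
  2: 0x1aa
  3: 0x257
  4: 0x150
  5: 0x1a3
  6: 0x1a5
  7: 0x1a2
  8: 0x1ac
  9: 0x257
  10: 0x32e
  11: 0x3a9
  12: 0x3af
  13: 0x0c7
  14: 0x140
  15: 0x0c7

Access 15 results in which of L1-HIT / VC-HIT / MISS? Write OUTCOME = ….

OUTCOME = VC-HIT

0: 0x1af (blk 26, set 2) → MISS  vc=[]
1: 0x1aa (blk 26, set 2) → L1-HIT  vc=[]
2: 0x1aa (blk 26, set 2) → L1-HIT  vc=[]
3: 0x257 (blk 37, set 5) → MISS  vc=[]
4: 0x150 (blk 21, set 5) → MISS  vc=[37]
5: 0x1a3 (blk 26, set 2) → L1-HIT  vc=[37]
6: 0x1a5 (blk 26, set 2) → L1-HIT  vc=[37]
7: 0x1a2 (blk 26, set 2) → L1-HIT  vc=[37]
8: 0x1ac (blk 26, set 2) → L1-HIT  vc=[37]
9: 0x257 (blk 37, set 5) → VC-HIT  vc=[21]
10: 0x32e (blk 50, set 2) → MISS  vc=[21, 26]
11: 0x3a9 (blk 58, set 2) → MISS  vc=[21, 26, 50]
12: 0x3af (blk 58, set 2) → L1-HIT  vc=[21, 26, 50]
13: 0xc7 (blk 12, set 4) → MISS  vc=[21, 26, 50]
14: 0x140 (blk 20, set 4) → MISS  vc=[21, 26, 50, 12]
15: 0xc7 (blk 12, set 4) → VC-HIT  vc=[21, 26, 50, 20]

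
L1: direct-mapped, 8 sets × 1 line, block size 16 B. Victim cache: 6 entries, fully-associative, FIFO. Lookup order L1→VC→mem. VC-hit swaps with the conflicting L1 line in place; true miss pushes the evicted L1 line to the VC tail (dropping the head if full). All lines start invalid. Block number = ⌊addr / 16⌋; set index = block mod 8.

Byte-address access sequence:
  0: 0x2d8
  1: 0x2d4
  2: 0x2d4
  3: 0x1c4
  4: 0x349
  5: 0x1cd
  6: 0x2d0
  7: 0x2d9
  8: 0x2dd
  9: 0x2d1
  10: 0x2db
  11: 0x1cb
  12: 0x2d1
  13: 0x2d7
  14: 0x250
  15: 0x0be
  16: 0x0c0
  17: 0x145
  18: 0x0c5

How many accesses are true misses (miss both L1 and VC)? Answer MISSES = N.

MISSES = 7

#0 0x2d8→b45/s5 MISS; vc=[]
#1 0x2d4→b45/s5 L1-HIT; vc=[]
#2 0x2d4→b45/s5 L1-HIT; vc=[]
#3 0x1c4→b28/s4 MISS; vc=[]
#4 0x349→b52/s4 MISS; vc=[28]
#5 0x1cd→b28/s4 VC-HIT; vc=[52]
#6 0x2d0→b45/s5 L1-HIT; vc=[52]
#7 0x2d9→b45/s5 L1-HIT; vc=[52]
#8 0x2dd→b45/s5 L1-HIT; vc=[52]
#9 0x2d1→b45/s5 L1-HIT; vc=[52]
#10 0x2db→b45/s5 L1-HIT; vc=[52]
#11 0x1cb→b28/s4 L1-HIT; vc=[52]
#12 0x2d1→b45/s5 L1-HIT; vc=[52]
#13 0x2d7→b45/s5 L1-HIT; vc=[52]
#14 0x250→b37/s5 MISS; vc=[52,45]
#15 0xbe→b11/s3 MISS; vc=[52,45]
#16 0xc0→b12/s4 MISS; vc=[52,45,28]
#17 0x145→b20/s4 MISS; vc=[52,45,28,12]
#18 0xc5→b12/s4 VC-HIT; vc=[52,45,28,20]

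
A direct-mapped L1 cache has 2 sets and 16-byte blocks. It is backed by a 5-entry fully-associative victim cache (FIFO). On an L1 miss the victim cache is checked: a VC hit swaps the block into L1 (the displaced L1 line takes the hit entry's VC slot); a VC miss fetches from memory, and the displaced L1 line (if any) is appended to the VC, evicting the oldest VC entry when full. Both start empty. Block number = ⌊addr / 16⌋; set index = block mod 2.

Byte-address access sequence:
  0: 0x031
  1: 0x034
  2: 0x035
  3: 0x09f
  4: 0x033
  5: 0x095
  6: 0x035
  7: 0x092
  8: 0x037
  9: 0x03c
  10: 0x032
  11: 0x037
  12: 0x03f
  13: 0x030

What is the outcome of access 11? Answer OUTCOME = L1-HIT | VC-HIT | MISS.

OUTCOME = L1-HIT

  [0] addr=0x31 blk=3 s=1: MISS | VC []
  [1] addr=0x34 blk=3 s=1: L1-HIT | VC []
  [2] addr=0x35 blk=3 s=1: L1-HIT | VC []
  [3] addr=0x9f blk=9 s=1: MISS | VC [3]
  [4] addr=0x33 blk=3 s=1: VC-HIT | VC [9]
  [5] addr=0x95 blk=9 s=1: VC-HIT | VC [3]
  [6] addr=0x35 blk=3 s=1: VC-HIT | VC [9]
  [7] addr=0x92 blk=9 s=1: VC-HIT | VC [3]
  [8] addr=0x37 blk=3 s=1: VC-HIT | VC [9]
  [9] addr=0x3c blk=3 s=1: L1-HIT | VC [9]
  [10] addr=0x32 blk=3 s=1: L1-HIT | VC [9]
  [11] addr=0x37 blk=3 s=1: L1-HIT | VC [9]
  [12] addr=0x3f blk=3 s=1: L1-HIT | VC [9]
  [13] addr=0x30 blk=3 s=1: L1-HIT | VC [9]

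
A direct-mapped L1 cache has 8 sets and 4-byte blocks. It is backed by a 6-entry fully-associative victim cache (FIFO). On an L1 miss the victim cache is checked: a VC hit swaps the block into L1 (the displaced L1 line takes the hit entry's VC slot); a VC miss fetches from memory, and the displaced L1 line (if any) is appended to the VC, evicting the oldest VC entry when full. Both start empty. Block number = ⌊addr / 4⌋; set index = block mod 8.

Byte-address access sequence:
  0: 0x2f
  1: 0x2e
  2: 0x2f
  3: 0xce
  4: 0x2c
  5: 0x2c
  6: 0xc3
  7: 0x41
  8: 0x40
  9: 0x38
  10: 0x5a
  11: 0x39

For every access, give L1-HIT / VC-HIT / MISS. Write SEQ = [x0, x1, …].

SEQ = [MISS, L1-HIT, L1-HIT, MISS, VC-HIT, L1-HIT, MISS, MISS, L1-HIT, MISS, MISS, VC-HIT]

  [0] addr=0x2f blk=11 s=3: MISS | VC []
  [1] addr=0x2e blk=11 s=3: L1-HIT | VC []
  [2] addr=0x2f blk=11 s=3: L1-HIT | VC []
  [3] addr=0xce blk=51 s=3: MISS | VC [11]
  [4] addr=0x2c blk=11 s=3: VC-HIT | VC [51]
  [5] addr=0x2c blk=11 s=3: L1-HIT | VC [51]
  [6] addr=0xc3 blk=48 s=0: MISS | VC [51]
  [7] addr=0x41 blk=16 s=0: MISS | VC [51, 48]
  [8] addr=0x40 blk=16 s=0: L1-HIT | VC [51, 48]
  [9] addr=0x38 blk=14 s=6: MISS | VC [51, 48]
  [10] addr=0x5a blk=22 s=6: MISS | VC [51, 48, 14]
  [11] addr=0x39 blk=14 s=6: VC-HIT | VC [51, 48, 22]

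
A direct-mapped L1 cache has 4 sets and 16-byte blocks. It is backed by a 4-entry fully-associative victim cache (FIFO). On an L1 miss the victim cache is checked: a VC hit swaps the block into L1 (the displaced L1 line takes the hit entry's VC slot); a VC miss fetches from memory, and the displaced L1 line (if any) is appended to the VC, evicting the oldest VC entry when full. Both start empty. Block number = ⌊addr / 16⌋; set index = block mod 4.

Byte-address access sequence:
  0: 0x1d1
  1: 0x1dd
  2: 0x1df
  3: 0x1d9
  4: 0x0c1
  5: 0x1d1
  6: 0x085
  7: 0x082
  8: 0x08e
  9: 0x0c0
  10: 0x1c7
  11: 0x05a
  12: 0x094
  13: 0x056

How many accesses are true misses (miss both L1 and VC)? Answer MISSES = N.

0: 0x1d1 (blk 29, set 1) → MISS  vc=[]
1: 0x1dd (blk 29, set 1) → L1-HIT  vc=[]
2: 0x1df (blk 29, set 1) → L1-HIT  vc=[]
3: 0x1d9 (blk 29, set 1) → L1-HIT  vc=[]
4: 0xc1 (blk 12, set 0) → MISS  vc=[]
5: 0x1d1 (blk 29, set 1) → L1-HIT  vc=[]
6: 0x85 (blk 8, set 0) → MISS  vc=[12]
7: 0x82 (blk 8, set 0) → L1-HIT  vc=[12]
8: 0x8e (blk 8, set 0) → L1-HIT  vc=[12]
9: 0xc0 (blk 12, set 0) → VC-HIT  vc=[8]
10: 0x1c7 (blk 28, set 0) → MISS  vc=[8, 12]
11: 0x5a (blk 5, set 1) → MISS  vc=[8, 12, 29]
12: 0x94 (blk 9, set 1) → MISS  vc=[8, 12, 29, 5]
13: 0x56 (blk 5, set 1) → VC-HIT  vc=[8, 12, 29, 9]

MISSES = 6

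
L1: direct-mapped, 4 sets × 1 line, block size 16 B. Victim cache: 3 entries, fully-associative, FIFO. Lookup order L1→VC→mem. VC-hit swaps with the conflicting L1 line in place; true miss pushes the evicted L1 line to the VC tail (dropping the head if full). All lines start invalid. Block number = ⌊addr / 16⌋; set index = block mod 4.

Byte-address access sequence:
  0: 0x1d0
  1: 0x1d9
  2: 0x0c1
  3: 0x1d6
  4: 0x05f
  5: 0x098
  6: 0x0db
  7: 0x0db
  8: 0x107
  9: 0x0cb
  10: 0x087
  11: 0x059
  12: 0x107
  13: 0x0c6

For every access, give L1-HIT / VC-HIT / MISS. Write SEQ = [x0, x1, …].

SEQ = [MISS, L1-HIT, MISS, L1-HIT, MISS, MISS, MISS, L1-HIT, MISS, VC-HIT, MISS, MISS, VC-HIT, VC-HIT]

#0 0x1d0→b29/s1 MISS; vc=[]
#1 0x1d9→b29/s1 L1-HIT; vc=[]
#2 0xc1→b12/s0 MISS; vc=[]
#3 0x1d6→b29/s1 L1-HIT; vc=[]
#4 0x5f→b5/s1 MISS; vc=[29]
#5 0x98→b9/s1 MISS; vc=[29,5]
#6 0xdb→b13/s1 MISS; vc=[29,5,9]
#7 0xdb→b13/s1 L1-HIT; vc=[29,5,9]
#8 0x107→b16/s0 MISS; vc=[5,9,12]
#9 0xcb→b12/s0 VC-HIT; vc=[5,9,16]
#10 0x87→b8/s0 MISS; vc=[9,16,12]
#11 0x59→b5/s1 MISS; vc=[16,12,13]
#12 0x107→b16/s0 VC-HIT; vc=[8,12,13]
#13 0xc6→b12/s0 VC-HIT; vc=[8,16,13]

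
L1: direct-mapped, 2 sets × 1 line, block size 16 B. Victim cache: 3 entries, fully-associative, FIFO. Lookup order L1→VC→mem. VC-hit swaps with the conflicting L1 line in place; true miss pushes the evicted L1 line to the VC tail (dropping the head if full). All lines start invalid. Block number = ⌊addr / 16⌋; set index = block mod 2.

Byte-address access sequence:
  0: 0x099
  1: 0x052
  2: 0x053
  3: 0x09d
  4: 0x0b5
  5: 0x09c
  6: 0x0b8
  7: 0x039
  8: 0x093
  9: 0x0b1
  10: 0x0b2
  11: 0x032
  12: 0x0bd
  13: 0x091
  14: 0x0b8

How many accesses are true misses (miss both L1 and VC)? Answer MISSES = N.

0: 0x99 (blk 9, set 1) → MISS  vc=[]
1: 0x52 (blk 5, set 1) → MISS  vc=[9]
2: 0x53 (blk 5, set 1) → L1-HIT  vc=[9]
3: 0x9d (blk 9, set 1) → VC-HIT  vc=[5]
4: 0xb5 (blk 11, set 1) → MISS  vc=[5, 9]
5: 0x9c (blk 9, set 1) → VC-HIT  vc=[5, 11]
6: 0xb8 (blk 11, set 1) → VC-HIT  vc=[5, 9]
7: 0x39 (blk 3, set 1) → MISS  vc=[5, 9, 11]
8: 0x93 (blk 9, set 1) → VC-HIT  vc=[5, 3, 11]
9: 0xb1 (blk 11, set 1) → VC-HIT  vc=[5, 3, 9]
10: 0xb2 (blk 11, set 1) → L1-HIT  vc=[5, 3, 9]
11: 0x32 (blk 3, set 1) → VC-HIT  vc=[5, 11, 9]
12: 0xbd (blk 11, set 1) → VC-HIT  vc=[5, 3, 9]
13: 0x91 (blk 9, set 1) → VC-HIT  vc=[5, 3, 11]
14: 0xb8 (blk 11, set 1) → VC-HIT  vc=[5, 3, 9]

MISSES = 4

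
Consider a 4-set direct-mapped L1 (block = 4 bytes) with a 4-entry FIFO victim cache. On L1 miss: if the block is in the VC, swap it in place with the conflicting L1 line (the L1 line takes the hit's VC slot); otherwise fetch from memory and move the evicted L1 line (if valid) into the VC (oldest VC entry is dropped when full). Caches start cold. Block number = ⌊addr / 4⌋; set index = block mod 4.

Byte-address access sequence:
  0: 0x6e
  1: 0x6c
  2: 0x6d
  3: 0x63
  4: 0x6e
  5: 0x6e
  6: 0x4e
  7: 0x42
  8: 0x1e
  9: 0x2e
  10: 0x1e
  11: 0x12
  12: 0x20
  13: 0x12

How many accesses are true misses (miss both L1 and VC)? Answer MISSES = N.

MISSES = 8

0: 0x6e (blk 27, set 3) → MISS  vc=[]
1: 0x6c (blk 27, set 3) → L1-HIT  vc=[]
2: 0x6d (blk 27, set 3) → L1-HIT  vc=[]
3: 0x63 (blk 24, set 0) → MISS  vc=[]
4: 0x6e (blk 27, set 3) → L1-HIT  vc=[]
5: 0x6e (blk 27, set 3) → L1-HIT  vc=[]
6: 0x4e (blk 19, set 3) → MISS  vc=[27]
7: 0x42 (blk 16, set 0) → MISS  vc=[27, 24]
8: 0x1e (blk 7, set 3) → MISS  vc=[27, 24, 19]
9: 0x2e (blk 11, set 3) → MISS  vc=[27, 24, 19, 7]
10: 0x1e (blk 7, set 3) → VC-HIT  vc=[27, 24, 19, 11]
11: 0x12 (blk 4, set 0) → MISS  vc=[24, 19, 11, 16]
12: 0x20 (blk 8, set 0) → MISS  vc=[19, 11, 16, 4]
13: 0x12 (blk 4, set 0) → VC-HIT  vc=[19, 11, 16, 8]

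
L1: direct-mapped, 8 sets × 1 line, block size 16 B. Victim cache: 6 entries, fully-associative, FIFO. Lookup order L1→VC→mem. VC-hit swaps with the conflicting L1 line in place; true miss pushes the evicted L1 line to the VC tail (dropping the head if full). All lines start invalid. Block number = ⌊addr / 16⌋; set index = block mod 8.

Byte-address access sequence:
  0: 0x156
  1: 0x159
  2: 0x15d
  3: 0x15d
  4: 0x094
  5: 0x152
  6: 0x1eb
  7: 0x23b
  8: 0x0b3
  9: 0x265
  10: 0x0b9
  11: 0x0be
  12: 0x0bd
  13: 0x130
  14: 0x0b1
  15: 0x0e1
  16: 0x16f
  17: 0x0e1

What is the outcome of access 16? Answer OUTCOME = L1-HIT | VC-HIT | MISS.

OUTCOME = MISS

  [0] addr=0x156 blk=21 s=5: MISS | VC []
  [1] addr=0x159 blk=21 s=5: L1-HIT | VC []
  [2] addr=0x15d blk=21 s=5: L1-HIT | VC []
  [3] addr=0x15d blk=21 s=5: L1-HIT | VC []
  [4] addr=0x94 blk=9 s=1: MISS | VC []
  [5] addr=0x152 blk=21 s=5: L1-HIT | VC []
  [6] addr=0x1eb blk=30 s=6: MISS | VC []
  [7] addr=0x23b blk=35 s=3: MISS | VC []
  [8] addr=0xb3 blk=11 s=3: MISS | VC [35]
  [9] addr=0x265 blk=38 s=6: MISS | VC [35, 30]
  [10] addr=0xb9 blk=11 s=3: L1-HIT | VC [35, 30]
  [11] addr=0xbe blk=11 s=3: L1-HIT | VC [35, 30]
  [12] addr=0xbd blk=11 s=3: L1-HIT | VC [35, 30]
  [13] addr=0x130 blk=19 s=3: MISS | VC [35, 30, 11]
  [14] addr=0xb1 blk=11 s=3: VC-HIT | VC [35, 30, 19]
  [15] addr=0xe1 blk=14 s=6: MISS | VC [35, 30, 19, 38]
  [16] addr=0x16f blk=22 s=6: MISS | VC [35, 30, 19, 38, 14]
  [17] addr=0xe1 blk=14 s=6: VC-HIT | VC [35, 30, 19, 38, 22]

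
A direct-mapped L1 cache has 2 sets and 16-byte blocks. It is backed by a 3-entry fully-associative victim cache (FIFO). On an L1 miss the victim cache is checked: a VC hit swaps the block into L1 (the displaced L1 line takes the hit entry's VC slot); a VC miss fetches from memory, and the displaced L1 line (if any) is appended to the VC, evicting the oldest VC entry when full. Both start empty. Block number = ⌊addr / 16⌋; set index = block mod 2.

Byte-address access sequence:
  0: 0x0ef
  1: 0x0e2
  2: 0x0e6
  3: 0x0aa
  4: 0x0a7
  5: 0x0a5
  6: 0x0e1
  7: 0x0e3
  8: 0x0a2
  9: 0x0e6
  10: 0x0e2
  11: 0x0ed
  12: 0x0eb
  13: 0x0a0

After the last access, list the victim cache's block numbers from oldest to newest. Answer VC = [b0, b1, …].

VC = [14]

0: 0xef (blk 14, set 0) → MISS  vc=[]
1: 0xe2 (blk 14, set 0) → L1-HIT  vc=[]
2: 0xe6 (blk 14, set 0) → L1-HIT  vc=[]
3: 0xaa (blk 10, set 0) → MISS  vc=[14]
4: 0xa7 (blk 10, set 0) → L1-HIT  vc=[14]
5: 0xa5 (blk 10, set 0) → L1-HIT  vc=[14]
6: 0xe1 (blk 14, set 0) → VC-HIT  vc=[10]
7: 0xe3 (blk 14, set 0) → L1-HIT  vc=[10]
8: 0xa2 (blk 10, set 0) → VC-HIT  vc=[14]
9: 0xe6 (blk 14, set 0) → VC-HIT  vc=[10]
10: 0xe2 (blk 14, set 0) → L1-HIT  vc=[10]
11: 0xed (blk 14, set 0) → L1-HIT  vc=[10]
12: 0xeb (blk 14, set 0) → L1-HIT  vc=[10]
13: 0xa0 (blk 10, set 0) → VC-HIT  vc=[14]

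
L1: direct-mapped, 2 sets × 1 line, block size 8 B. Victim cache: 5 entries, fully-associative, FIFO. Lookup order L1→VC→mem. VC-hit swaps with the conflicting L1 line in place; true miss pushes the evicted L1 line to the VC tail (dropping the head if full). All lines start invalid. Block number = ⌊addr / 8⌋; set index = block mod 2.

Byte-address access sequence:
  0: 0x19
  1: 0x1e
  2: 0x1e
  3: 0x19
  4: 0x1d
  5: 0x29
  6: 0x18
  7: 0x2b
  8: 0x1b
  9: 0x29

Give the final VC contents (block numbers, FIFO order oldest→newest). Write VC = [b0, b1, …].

0: 0x19 (blk 3, set 1) → MISS  vc=[]
1: 0x1e (blk 3, set 1) → L1-HIT  vc=[]
2: 0x1e (blk 3, set 1) → L1-HIT  vc=[]
3: 0x19 (blk 3, set 1) → L1-HIT  vc=[]
4: 0x1d (blk 3, set 1) → L1-HIT  vc=[]
5: 0x29 (blk 5, set 1) → MISS  vc=[3]
6: 0x18 (blk 3, set 1) → VC-HIT  vc=[5]
7: 0x2b (blk 5, set 1) → VC-HIT  vc=[3]
8: 0x1b (blk 3, set 1) → VC-HIT  vc=[5]
9: 0x29 (blk 5, set 1) → VC-HIT  vc=[3]

VC = [3]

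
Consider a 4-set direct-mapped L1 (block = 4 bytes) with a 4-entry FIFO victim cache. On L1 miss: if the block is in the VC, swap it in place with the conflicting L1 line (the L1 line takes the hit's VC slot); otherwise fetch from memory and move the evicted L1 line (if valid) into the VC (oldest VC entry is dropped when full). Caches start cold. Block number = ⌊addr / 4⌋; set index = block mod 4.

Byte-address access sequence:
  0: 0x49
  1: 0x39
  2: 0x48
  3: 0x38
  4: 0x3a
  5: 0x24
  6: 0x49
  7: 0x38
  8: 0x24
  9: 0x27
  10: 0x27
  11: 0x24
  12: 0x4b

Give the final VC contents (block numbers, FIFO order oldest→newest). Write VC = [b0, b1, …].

#0 0x49→b18/s2 MISS; vc=[]
#1 0x39→b14/s2 MISS; vc=[18]
#2 0x48→b18/s2 VC-HIT; vc=[14]
#3 0x38→b14/s2 VC-HIT; vc=[18]
#4 0x3a→b14/s2 L1-HIT; vc=[18]
#5 0x24→b9/s1 MISS; vc=[18]
#6 0x49→b18/s2 VC-HIT; vc=[14]
#7 0x38→b14/s2 VC-HIT; vc=[18]
#8 0x24→b9/s1 L1-HIT; vc=[18]
#9 0x27→b9/s1 L1-HIT; vc=[18]
#10 0x27→b9/s1 L1-HIT; vc=[18]
#11 0x24→b9/s1 L1-HIT; vc=[18]
#12 0x4b→b18/s2 VC-HIT; vc=[14]

VC = [14]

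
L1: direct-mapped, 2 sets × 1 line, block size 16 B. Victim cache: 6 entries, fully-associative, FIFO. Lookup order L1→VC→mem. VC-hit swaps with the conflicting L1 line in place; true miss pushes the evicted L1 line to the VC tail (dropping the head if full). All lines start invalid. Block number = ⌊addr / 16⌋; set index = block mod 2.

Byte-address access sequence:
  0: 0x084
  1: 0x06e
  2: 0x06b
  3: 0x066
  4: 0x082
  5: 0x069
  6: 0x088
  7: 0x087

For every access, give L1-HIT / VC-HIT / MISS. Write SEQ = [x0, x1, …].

#0 0x84→b8/s0 MISS; vc=[]
#1 0x6e→b6/s0 MISS; vc=[8]
#2 0x6b→b6/s0 L1-HIT; vc=[8]
#3 0x66→b6/s0 L1-HIT; vc=[8]
#4 0x82→b8/s0 VC-HIT; vc=[6]
#5 0x69→b6/s0 VC-HIT; vc=[8]
#6 0x88→b8/s0 VC-HIT; vc=[6]
#7 0x87→b8/s0 L1-HIT; vc=[6]

SEQ = [MISS, MISS, L1-HIT, L1-HIT, VC-HIT, VC-HIT, VC-HIT, L1-HIT]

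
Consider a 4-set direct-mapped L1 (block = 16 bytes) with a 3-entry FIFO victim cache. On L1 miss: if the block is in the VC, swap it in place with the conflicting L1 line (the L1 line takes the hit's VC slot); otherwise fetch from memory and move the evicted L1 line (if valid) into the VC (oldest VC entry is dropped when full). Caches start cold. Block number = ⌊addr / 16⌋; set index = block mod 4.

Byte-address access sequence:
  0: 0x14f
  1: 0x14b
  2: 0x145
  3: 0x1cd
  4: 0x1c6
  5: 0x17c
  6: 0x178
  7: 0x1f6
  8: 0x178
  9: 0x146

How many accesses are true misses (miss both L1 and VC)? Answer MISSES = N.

MISSES = 4

  [0] addr=0x14f blk=20 s=0: MISS | VC []
  [1] addr=0x14b blk=20 s=0: L1-HIT | VC []
  [2] addr=0x145 blk=20 s=0: L1-HIT | VC []
  [3] addr=0x1cd blk=28 s=0: MISS | VC [20]
  [4] addr=0x1c6 blk=28 s=0: L1-HIT | VC [20]
  [5] addr=0x17c blk=23 s=3: MISS | VC [20]
  [6] addr=0x178 blk=23 s=3: L1-HIT | VC [20]
  [7] addr=0x1f6 blk=31 s=3: MISS | VC [20, 23]
  [8] addr=0x178 blk=23 s=3: VC-HIT | VC [20, 31]
  [9] addr=0x146 blk=20 s=0: VC-HIT | VC [28, 31]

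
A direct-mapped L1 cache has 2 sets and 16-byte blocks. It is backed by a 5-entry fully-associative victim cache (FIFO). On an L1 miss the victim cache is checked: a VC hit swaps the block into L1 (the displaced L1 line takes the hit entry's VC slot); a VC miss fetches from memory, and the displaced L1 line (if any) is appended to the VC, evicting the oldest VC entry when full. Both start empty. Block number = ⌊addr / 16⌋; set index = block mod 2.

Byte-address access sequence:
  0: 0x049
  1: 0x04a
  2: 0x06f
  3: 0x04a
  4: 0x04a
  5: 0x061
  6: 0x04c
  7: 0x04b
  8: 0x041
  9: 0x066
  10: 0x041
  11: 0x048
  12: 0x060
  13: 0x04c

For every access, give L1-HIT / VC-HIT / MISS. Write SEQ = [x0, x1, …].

SEQ = [MISS, L1-HIT, MISS, VC-HIT, L1-HIT, VC-HIT, VC-HIT, L1-HIT, L1-HIT, VC-HIT, VC-HIT, L1-HIT, VC-HIT, VC-HIT]

#0 0x49→b4/s0 MISS; vc=[]
#1 0x4a→b4/s0 L1-HIT; vc=[]
#2 0x6f→b6/s0 MISS; vc=[4]
#3 0x4a→b4/s0 VC-HIT; vc=[6]
#4 0x4a→b4/s0 L1-HIT; vc=[6]
#5 0x61→b6/s0 VC-HIT; vc=[4]
#6 0x4c→b4/s0 VC-HIT; vc=[6]
#7 0x4b→b4/s0 L1-HIT; vc=[6]
#8 0x41→b4/s0 L1-HIT; vc=[6]
#9 0x66→b6/s0 VC-HIT; vc=[4]
#10 0x41→b4/s0 VC-HIT; vc=[6]
#11 0x48→b4/s0 L1-HIT; vc=[6]
#12 0x60→b6/s0 VC-HIT; vc=[4]
#13 0x4c→b4/s0 VC-HIT; vc=[6]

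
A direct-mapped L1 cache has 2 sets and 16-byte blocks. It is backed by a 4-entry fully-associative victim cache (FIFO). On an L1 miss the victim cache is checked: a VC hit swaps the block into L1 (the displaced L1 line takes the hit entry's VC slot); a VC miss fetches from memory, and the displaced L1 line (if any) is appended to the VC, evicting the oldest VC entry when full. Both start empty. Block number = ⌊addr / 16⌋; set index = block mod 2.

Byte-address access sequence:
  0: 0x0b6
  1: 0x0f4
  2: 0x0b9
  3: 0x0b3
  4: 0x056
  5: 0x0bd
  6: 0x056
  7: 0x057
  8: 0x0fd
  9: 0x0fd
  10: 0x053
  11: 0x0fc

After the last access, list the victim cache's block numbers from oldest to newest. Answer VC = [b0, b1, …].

VC = [5, 11]

  [0] addr=0xb6 blk=11 s=1: MISS | VC []
  [1] addr=0xf4 blk=15 s=1: MISS | VC [11]
  [2] addr=0xb9 blk=11 s=1: VC-HIT | VC [15]
  [3] addr=0xb3 blk=11 s=1: L1-HIT | VC [15]
  [4] addr=0x56 blk=5 s=1: MISS | VC [15, 11]
  [5] addr=0xbd blk=11 s=1: VC-HIT | VC [15, 5]
  [6] addr=0x56 blk=5 s=1: VC-HIT | VC [15, 11]
  [7] addr=0x57 blk=5 s=1: L1-HIT | VC [15, 11]
  [8] addr=0xfd blk=15 s=1: VC-HIT | VC [5, 11]
  [9] addr=0xfd blk=15 s=1: L1-HIT | VC [5, 11]
  [10] addr=0x53 blk=5 s=1: VC-HIT | VC [15, 11]
  [11] addr=0xfc blk=15 s=1: VC-HIT | VC [5, 11]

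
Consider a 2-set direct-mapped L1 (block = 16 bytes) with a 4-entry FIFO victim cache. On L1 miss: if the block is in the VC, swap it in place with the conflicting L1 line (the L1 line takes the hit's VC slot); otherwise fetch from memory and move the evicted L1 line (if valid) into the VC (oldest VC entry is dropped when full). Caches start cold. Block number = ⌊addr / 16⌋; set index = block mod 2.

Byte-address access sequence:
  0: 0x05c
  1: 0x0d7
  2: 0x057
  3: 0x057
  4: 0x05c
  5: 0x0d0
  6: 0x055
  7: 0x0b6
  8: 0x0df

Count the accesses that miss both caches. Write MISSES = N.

MISSES = 3

#0 0x5c→b5/s1 MISS; vc=[]
#1 0xd7→b13/s1 MISS; vc=[5]
#2 0x57→b5/s1 VC-HIT; vc=[13]
#3 0x57→b5/s1 L1-HIT; vc=[13]
#4 0x5c→b5/s1 L1-HIT; vc=[13]
#5 0xd0→b13/s1 VC-HIT; vc=[5]
#6 0x55→b5/s1 VC-HIT; vc=[13]
#7 0xb6→b11/s1 MISS; vc=[13,5]
#8 0xdf→b13/s1 VC-HIT; vc=[11,5]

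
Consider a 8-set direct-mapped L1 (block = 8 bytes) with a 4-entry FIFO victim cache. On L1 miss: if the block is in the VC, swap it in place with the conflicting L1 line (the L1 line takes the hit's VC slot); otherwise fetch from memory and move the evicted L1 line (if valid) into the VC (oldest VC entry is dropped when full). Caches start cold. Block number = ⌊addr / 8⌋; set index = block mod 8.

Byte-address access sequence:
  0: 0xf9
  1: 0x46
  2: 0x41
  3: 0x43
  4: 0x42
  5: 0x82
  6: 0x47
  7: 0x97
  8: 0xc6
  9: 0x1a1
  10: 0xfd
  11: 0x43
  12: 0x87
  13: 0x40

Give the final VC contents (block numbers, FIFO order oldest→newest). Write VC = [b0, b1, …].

VC = [16, 24]

#0 0xf9→b31/s7 MISS; vc=[]
#1 0x46→b8/s0 MISS; vc=[]
#2 0x41→b8/s0 L1-HIT; vc=[]
#3 0x43→b8/s0 L1-HIT; vc=[]
#4 0x42→b8/s0 L1-HIT; vc=[]
#5 0x82→b16/s0 MISS; vc=[8]
#6 0x47→b8/s0 VC-HIT; vc=[16]
#7 0x97→b18/s2 MISS; vc=[16]
#8 0xc6→b24/s0 MISS; vc=[16,8]
#9 0x1a1→b52/s4 MISS; vc=[16,8]
#10 0xfd→b31/s7 L1-HIT; vc=[16,8]
#11 0x43→b8/s0 VC-HIT; vc=[16,24]
#12 0x87→b16/s0 VC-HIT; vc=[8,24]
#13 0x40→b8/s0 VC-HIT; vc=[16,24]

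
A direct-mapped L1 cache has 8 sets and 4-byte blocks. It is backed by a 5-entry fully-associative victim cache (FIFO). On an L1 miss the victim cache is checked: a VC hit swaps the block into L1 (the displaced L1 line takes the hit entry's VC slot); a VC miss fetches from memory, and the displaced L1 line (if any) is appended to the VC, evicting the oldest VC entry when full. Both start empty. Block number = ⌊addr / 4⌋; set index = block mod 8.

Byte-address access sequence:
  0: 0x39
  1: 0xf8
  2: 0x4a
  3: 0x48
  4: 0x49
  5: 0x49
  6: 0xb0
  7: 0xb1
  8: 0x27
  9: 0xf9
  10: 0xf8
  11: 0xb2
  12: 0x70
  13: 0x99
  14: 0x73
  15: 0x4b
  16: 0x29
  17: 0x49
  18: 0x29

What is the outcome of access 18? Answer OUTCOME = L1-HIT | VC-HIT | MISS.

#0 0x39→b14/s6 MISS; vc=[]
#1 0xf8→b62/s6 MISS; vc=[14]
#2 0x4a→b18/s2 MISS; vc=[14]
#3 0x48→b18/s2 L1-HIT; vc=[14]
#4 0x49→b18/s2 L1-HIT; vc=[14]
#5 0x49→b18/s2 L1-HIT; vc=[14]
#6 0xb0→b44/s4 MISS; vc=[14]
#7 0xb1→b44/s4 L1-HIT; vc=[14]
#8 0x27→b9/s1 MISS; vc=[14]
#9 0xf9→b62/s6 L1-HIT; vc=[14]
#10 0xf8→b62/s6 L1-HIT; vc=[14]
#11 0xb2→b44/s4 L1-HIT; vc=[14]
#12 0x70→b28/s4 MISS; vc=[14,44]
#13 0x99→b38/s6 MISS; vc=[14,44,62]
#14 0x73→b28/s4 L1-HIT; vc=[14,44,62]
#15 0x4b→b18/s2 L1-HIT; vc=[14,44,62]
#16 0x29→b10/s2 MISS; vc=[14,44,62,18]
#17 0x49→b18/s2 VC-HIT; vc=[14,44,62,10]
#18 0x29→b10/s2 VC-HIT; vc=[14,44,62,18]

OUTCOME = VC-HIT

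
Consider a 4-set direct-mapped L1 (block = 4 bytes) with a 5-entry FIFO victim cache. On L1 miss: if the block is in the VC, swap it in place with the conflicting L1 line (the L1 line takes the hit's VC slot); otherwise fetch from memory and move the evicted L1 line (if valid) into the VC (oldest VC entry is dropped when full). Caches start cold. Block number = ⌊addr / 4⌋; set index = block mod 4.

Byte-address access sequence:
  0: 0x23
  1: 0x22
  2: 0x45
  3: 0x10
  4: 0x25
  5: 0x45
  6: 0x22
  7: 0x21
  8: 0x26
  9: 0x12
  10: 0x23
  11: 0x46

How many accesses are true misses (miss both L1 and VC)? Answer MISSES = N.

#0 0x23→b8/s0 MISS; vc=[]
#1 0x22→b8/s0 L1-HIT; vc=[]
#2 0x45→b17/s1 MISS; vc=[]
#3 0x10→b4/s0 MISS; vc=[8]
#4 0x25→b9/s1 MISS; vc=[8,17]
#5 0x45→b17/s1 VC-HIT; vc=[8,9]
#6 0x22→b8/s0 VC-HIT; vc=[4,9]
#7 0x21→b8/s0 L1-HIT; vc=[4,9]
#8 0x26→b9/s1 VC-HIT; vc=[4,17]
#9 0x12→b4/s0 VC-HIT; vc=[8,17]
#10 0x23→b8/s0 VC-HIT; vc=[4,17]
#11 0x46→b17/s1 VC-HIT; vc=[4,9]

MISSES = 4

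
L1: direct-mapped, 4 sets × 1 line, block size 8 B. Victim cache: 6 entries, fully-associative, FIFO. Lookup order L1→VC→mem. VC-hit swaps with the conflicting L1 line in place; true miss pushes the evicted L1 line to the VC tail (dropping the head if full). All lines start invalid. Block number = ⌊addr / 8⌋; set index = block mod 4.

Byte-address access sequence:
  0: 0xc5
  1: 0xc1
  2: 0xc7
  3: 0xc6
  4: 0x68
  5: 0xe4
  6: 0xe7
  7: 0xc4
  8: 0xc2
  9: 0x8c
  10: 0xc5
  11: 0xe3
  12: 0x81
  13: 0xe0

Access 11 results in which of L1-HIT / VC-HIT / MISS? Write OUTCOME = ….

#0 0xc5→b24/s0 MISS; vc=[]
#1 0xc1→b24/s0 L1-HIT; vc=[]
#2 0xc7→b24/s0 L1-HIT; vc=[]
#3 0xc6→b24/s0 L1-HIT; vc=[]
#4 0x68→b13/s1 MISS; vc=[]
#5 0xe4→b28/s0 MISS; vc=[24]
#6 0xe7→b28/s0 L1-HIT; vc=[24]
#7 0xc4→b24/s0 VC-HIT; vc=[28]
#8 0xc2→b24/s0 L1-HIT; vc=[28]
#9 0x8c→b17/s1 MISS; vc=[28,13]
#10 0xc5→b24/s0 L1-HIT; vc=[28,13]
#11 0xe3→b28/s0 VC-HIT; vc=[24,13]
#12 0x81→b16/s0 MISS; vc=[24,13,28]
#13 0xe0→b28/s0 VC-HIT; vc=[24,13,16]

OUTCOME = VC-HIT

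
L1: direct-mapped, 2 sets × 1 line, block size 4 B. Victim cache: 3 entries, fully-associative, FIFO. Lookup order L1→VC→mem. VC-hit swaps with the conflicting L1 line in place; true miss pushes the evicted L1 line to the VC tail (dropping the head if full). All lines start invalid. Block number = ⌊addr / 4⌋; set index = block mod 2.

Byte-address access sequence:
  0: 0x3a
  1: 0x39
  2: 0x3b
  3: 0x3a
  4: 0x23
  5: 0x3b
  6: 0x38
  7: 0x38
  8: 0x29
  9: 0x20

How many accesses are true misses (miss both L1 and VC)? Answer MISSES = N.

#0 0x3a→b14/s0 MISS; vc=[]
#1 0x39→b14/s0 L1-HIT; vc=[]
#2 0x3b→b14/s0 L1-HIT; vc=[]
#3 0x3a→b14/s0 L1-HIT; vc=[]
#4 0x23→b8/s0 MISS; vc=[14]
#5 0x3b→b14/s0 VC-HIT; vc=[8]
#6 0x38→b14/s0 L1-HIT; vc=[8]
#7 0x38→b14/s0 L1-HIT; vc=[8]
#8 0x29→b10/s0 MISS; vc=[8,14]
#9 0x20→b8/s0 VC-HIT; vc=[10,14]

MISSES = 3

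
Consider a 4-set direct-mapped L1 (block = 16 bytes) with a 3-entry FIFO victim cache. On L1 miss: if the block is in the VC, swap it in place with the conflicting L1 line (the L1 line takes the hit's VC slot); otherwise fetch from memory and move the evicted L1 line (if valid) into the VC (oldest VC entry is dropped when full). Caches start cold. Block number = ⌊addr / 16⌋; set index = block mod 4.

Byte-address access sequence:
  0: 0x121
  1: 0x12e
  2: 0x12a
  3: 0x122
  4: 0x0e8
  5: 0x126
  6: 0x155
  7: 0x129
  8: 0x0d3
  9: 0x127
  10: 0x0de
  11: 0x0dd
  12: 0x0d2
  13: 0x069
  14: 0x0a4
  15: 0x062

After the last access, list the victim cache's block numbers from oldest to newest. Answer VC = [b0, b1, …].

  [0] addr=0x121 blk=18 s=2: MISS | VC []
  [1] addr=0x12e blk=18 s=2: L1-HIT | VC []
  [2] addr=0x12a blk=18 s=2: L1-HIT | VC []
  [3] addr=0x122 blk=18 s=2: L1-HIT | VC []
  [4] addr=0xe8 blk=14 s=2: MISS | VC [18]
  [5] addr=0x126 blk=18 s=2: VC-HIT | VC [14]
  [6] addr=0x155 blk=21 s=1: MISS | VC [14]
  [7] addr=0x129 blk=18 s=2: L1-HIT | VC [14]
  [8] addr=0xd3 blk=13 s=1: MISS | VC [14, 21]
  [9] addr=0x127 blk=18 s=2: L1-HIT | VC [14, 21]
  [10] addr=0xde blk=13 s=1: L1-HIT | VC [14, 21]
  [11] addr=0xdd blk=13 s=1: L1-HIT | VC [14, 21]
  [12] addr=0xd2 blk=13 s=1: L1-HIT | VC [14, 21]
  [13] addr=0x69 blk=6 s=2: MISS | VC [14, 21, 18]
  [14] addr=0xa4 blk=10 s=2: MISS | VC [21, 18, 6]
  [15] addr=0x62 blk=6 s=2: VC-HIT | VC [21, 18, 10]

VC = [21, 18, 10]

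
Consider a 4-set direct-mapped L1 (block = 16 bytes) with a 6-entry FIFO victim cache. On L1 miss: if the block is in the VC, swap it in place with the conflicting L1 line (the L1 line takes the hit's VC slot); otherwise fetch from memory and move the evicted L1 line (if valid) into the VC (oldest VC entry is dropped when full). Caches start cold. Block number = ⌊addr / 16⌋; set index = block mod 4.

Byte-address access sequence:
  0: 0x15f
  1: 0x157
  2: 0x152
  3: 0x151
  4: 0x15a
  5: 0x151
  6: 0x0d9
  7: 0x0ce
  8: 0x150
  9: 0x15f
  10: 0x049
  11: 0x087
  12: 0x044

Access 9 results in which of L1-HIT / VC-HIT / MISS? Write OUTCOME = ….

OUTCOME = L1-HIT

  [0] addr=0x15f blk=21 s=1: MISS | VC []
  [1] addr=0x157 blk=21 s=1: L1-HIT | VC []
  [2] addr=0x152 blk=21 s=1: L1-HIT | VC []
  [3] addr=0x151 blk=21 s=1: L1-HIT | VC []
  [4] addr=0x15a blk=21 s=1: L1-HIT | VC []
  [5] addr=0x151 blk=21 s=1: L1-HIT | VC []
  [6] addr=0xd9 blk=13 s=1: MISS | VC [21]
  [7] addr=0xce blk=12 s=0: MISS | VC [21]
  [8] addr=0x150 blk=21 s=1: VC-HIT | VC [13]
  [9] addr=0x15f blk=21 s=1: L1-HIT | VC [13]
  [10] addr=0x49 blk=4 s=0: MISS | VC [13, 12]
  [11] addr=0x87 blk=8 s=0: MISS | VC [13, 12, 4]
  [12] addr=0x44 blk=4 s=0: VC-HIT | VC [13, 12, 8]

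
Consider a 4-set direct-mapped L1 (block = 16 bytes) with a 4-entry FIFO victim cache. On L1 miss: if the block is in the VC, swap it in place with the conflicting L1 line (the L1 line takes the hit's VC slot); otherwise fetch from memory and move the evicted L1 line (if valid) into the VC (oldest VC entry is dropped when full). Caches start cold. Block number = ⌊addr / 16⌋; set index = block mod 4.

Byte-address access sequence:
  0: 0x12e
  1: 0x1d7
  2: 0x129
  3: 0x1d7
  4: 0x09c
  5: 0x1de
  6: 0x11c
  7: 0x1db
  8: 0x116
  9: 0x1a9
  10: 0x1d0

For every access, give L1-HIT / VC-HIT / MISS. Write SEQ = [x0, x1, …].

  [0] addr=0x12e blk=18 s=2: MISS | VC []
  [1] addr=0x1d7 blk=29 s=1: MISS | VC []
  [2] addr=0x129 blk=18 s=2: L1-HIT | VC []
  [3] addr=0x1d7 blk=29 s=1: L1-HIT | VC []
  [4] addr=0x9c blk=9 s=1: MISS | VC [29]
  [5] addr=0x1de blk=29 s=1: VC-HIT | VC [9]
  [6] addr=0x11c blk=17 s=1: MISS | VC [9, 29]
  [7] addr=0x1db blk=29 s=1: VC-HIT | VC [9, 17]
  [8] addr=0x116 blk=17 s=1: VC-HIT | VC [9, 29]
  [9] addr=0x1a9 blk=26 s=2: MISS | VC [9, 29, 18]
  [10] addr=0x1d0 blk=29 s=1: VC-HIT | VC [9, 17, 18]

SEQ = [MISS, MISS, L1-HIT, L1-HIT, MISS, VC-HIT, MISS, VC-HIT, VC-HIT, MISS, VC-HIT]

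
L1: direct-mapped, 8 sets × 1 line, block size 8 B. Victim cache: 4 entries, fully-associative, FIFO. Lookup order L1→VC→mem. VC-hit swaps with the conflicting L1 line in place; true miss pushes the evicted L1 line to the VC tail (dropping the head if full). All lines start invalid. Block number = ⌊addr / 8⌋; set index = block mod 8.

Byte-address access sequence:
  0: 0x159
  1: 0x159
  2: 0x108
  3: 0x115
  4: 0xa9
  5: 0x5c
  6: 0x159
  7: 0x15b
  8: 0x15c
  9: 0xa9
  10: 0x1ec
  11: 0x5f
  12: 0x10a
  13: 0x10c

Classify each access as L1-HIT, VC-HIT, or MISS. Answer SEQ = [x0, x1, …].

SEQ = [MISS, L1-HIT, MISS, MISS, MISS, MISS, VC-HIT, L1-HIT, L1-HIT, L1-HIT, MISS, VC-HIT, L1-HIT, L1-HIT]

#0 0x159→b43/s3 MISS; vc=[]
#1 0x159→b43/s3 L1-HIT; vc=[]
#2 0x108→b33/s1 MISS; vc=[]
#3 0x115→b34/s2 MISS; vc=[]
#4 0xa9→b21/s5 MISS; vc=[]
#5 0x5c→b11/s3 MISS; vc=[43]
#6 0x159→b43/s3 VC-HIT; vc=[11]
#7 0x15b→b43/s3 L1-HIT; vc=[11]
#8 0x15c→b43/s3 L1-HIT; vc=[11]
#9 0xa9→b21/s5 L1-HIT; vc=[11]
#10 0x1ec→b61/s5 MISS; vc=[11,21]
#11 0x5f→b11/s3 VC-HIT; vc=[43,21]
#12 0x10a→b33/s1 L1-HIT; vc=[43,21]
#13 0x10c→b33/s1 L1-HIT; vc=[43,21]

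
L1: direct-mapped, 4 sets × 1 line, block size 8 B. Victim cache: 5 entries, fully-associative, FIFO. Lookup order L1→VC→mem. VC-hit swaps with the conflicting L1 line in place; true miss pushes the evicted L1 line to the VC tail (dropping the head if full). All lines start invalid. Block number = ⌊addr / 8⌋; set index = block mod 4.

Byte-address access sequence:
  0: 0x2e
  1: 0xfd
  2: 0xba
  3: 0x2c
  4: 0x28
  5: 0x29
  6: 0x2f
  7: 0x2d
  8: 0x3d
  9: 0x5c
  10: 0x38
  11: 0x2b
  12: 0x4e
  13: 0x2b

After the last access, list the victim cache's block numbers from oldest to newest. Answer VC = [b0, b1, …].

  [0] addr=0x2e blk=5 s=1: MISS | VC []
  [1] addr=0xfd blk=31 s=3: MISS | VC []
  [2] addr=0xba blk=23 s=3: MISS | VC [31]
  [3] addr=0x2c blk=5 s=1: L1-HIT | VC [31]
  [4] addr=0x28 blk=5 s=1: L1-HIT | VC [31]
  [5] addr=0x29 blk=5 s=1: L1-HIT | VC [31]
  [6] addr=0x2f blk=5 s=1: L1-HIT | VC [31]
  [7] addr=0x2d blk=5 s=1: L1-HIT | VC [31]
  [8] addr=0x3d blk=7 s=3: MISS | VC [31, 23]
  [9] addr=0x5c blk=11 s=3: MISS | VC [31, 23, 7]
  [10] addr=0x38 blk=7 s=3: VC-HIT | VC [31, 23, 11]
  [11] addr=0x2b blk=5 s=1: L1-HIT | VC [31, 23, 11]
  [12] addr=0x4e blk=9 s=1: MISS | VC [31, 23, 11, 5]
  [13] addr=0x2b blk=5 s=1: VC-HIT | VC [31, 23, 11, 9]

VC = [31, 23, 11, 9]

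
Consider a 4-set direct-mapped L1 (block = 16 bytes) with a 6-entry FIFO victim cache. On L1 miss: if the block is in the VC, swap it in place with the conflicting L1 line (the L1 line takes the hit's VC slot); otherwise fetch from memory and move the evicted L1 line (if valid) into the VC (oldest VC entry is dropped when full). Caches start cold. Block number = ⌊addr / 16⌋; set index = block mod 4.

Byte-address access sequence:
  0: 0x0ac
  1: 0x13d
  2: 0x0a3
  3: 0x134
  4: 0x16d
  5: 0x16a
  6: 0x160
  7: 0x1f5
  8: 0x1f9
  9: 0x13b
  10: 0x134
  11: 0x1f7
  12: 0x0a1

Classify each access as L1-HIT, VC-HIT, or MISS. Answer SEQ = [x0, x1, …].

0: 0xac (blk 10, set 2) → MISS  vc=[]
1: 0x13d (blk 19, set 3) → MISS  vc=[]
2: 0xa3 (blk 10, set 2) → L1-HIT  vc=[]
3: 0x134 (blk 19, set 3) → L1-HIT  vc=[]
4: 0x16d (blk 22, set 2) → MISS  vc=[10]
5: 0x16a (blk 22, set 2) → L1-HIT  vc=[10]
6: 0x160 (blk 22, set 2) → L1-HIT  vc=[10]
7: 0x1f5 (blk 31, set 3) → MISS  vc=[10, 19]
8: 0x1f9 (blk 31, set 3) → L1-HIT  vc=[10, 19]
9: 0x13b (blk 19, set 3) → VC-HIT  vc=[10, 31]
10: 0x134 (blk 19, set 3) → L1-HIT  vc=[10, 31]
11: 0x1f7 (blk 31, set 3) → VC-HIT  vc=[10, 19]
12: 0xa1 (blk 10, set 2) → VC-HIT  vc=[22, 19]

SEQ = [MISS, MISS, L1-HIT, L1-HIT, MISS, L1-HIT, L1-HIT, MISS, L1-HIT, VC-HIT, L1-HIT, VC-HIT, VC-HIT]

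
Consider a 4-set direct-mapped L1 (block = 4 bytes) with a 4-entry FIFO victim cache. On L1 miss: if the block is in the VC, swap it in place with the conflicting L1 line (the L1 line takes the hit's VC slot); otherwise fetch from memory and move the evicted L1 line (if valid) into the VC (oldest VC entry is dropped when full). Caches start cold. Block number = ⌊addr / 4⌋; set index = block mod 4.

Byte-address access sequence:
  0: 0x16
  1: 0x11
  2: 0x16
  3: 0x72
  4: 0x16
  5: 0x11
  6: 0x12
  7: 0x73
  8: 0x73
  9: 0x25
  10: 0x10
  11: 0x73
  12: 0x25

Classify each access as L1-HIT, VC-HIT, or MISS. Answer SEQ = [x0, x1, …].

SEQ = [MISS, MISS, L1-HIT, MISS, L1-HIT, VC-HIT, L1-HIT, VC-HIT, L1-HIT, MISS, VC-HIT, VC-HIT, L1-HIT]

  [0] addr=0x16 blk=5 s=1: MISS | VC []
  [1] addr=0x11 blk=4 s=0: MISS | VC []
  [2] addr=0x16 blk=5 s=1: L1-HIT | VC []
  [3] addr=0x72 blk=28 s=0: MISS | VC [4]
  [4] addr=0x16 blk=5 s=1: L1-HIT | VC [4]
  [5] addr=0x11 blk=4 s=0: VC-HIT | VC [28]
  [6] addr=0x12 blk=4 s=0: L1-HIT | VC [28]
  [7] addr=0x73 blk=28 s=0: VC-HIT | VC [4]
  [8] addr=0x73 blk=28 s=0: L1-HIT | VC [4]
  [9] addr=0x25 blk=9 s=1: MISS | VC [4, 5]
  [10] addr=0x10 blk=4 s=0: VC-HIT | VC [28, 5]
  [11] addr=0x73 blk=28 s=0: VC-HIT | VC [4, 5]
  [12] addr=0x25 blk=9 s=1: L1-HIT | VC [4, 5]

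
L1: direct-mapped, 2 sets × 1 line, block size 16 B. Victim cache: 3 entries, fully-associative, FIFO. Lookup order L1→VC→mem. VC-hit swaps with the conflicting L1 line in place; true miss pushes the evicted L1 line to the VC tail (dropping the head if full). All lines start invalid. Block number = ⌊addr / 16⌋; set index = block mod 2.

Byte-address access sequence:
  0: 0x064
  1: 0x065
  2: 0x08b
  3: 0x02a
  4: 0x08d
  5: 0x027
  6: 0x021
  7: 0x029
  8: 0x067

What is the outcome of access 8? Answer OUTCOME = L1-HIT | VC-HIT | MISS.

OUTCOME = VC-HIT

#0 0x64→b6/s0 MISS; vc=[]
#1 0x65→b6/s0 L1-HIT; vc=[]
#2 0x8b→b8/s0 MISS; vc=[6]
#3 0x2a→b2/s0 MISS; vc=[6,8]
#4 0x8d→b8/s0 VC-HIT; vc=[6,2]
#5 0x27→b2/s0 VC-HIT; vc=[6,8]
#6 0x21→b2/s0 L1-HIT; vc=[6,8]
#7 0x29→b2/s0 L1-HIT; vc=[6,8]
#8 0x67→b6/s0 VC-HIT; vc=[2,8]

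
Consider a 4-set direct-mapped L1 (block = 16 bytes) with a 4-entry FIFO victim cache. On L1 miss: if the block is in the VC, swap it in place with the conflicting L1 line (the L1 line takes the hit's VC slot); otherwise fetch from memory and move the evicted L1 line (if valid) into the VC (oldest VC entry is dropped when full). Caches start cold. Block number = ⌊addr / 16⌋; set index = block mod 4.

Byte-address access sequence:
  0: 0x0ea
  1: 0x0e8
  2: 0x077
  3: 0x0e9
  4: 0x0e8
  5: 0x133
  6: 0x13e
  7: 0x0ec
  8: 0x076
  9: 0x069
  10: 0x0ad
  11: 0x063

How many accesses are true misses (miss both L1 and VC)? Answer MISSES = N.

#0 0xea→b14/s2 MISS; vc=[]
#1 0xe8→b14/s2 L1-HIT; vc=[]
#2 0x77→b7/s3 MISS; vc=[]
#3 0xe9→b14/s2 L1-HIT; vc=[]
#4 0xe8→b14/s2 L1-HIT; vc=[]
#5 0x133→b19/s3 MISS; vc=[7]
#6 0x13e→b19/s3 L1-HIT; vc=[7]
#7 0xec→b14/s2 L1-HIT; vc=[7]
#8 0x76→b7/s3 VC-HIT; vc=[19]
#9 0x69→b6/s2 MISS; vc=[19,14]
#10 0xad→b10/s2 MISS; vc=[19,14,6]
#11 0x63→b6/s2 VC-HIT; vc=[19,14,10]

MISSES = 5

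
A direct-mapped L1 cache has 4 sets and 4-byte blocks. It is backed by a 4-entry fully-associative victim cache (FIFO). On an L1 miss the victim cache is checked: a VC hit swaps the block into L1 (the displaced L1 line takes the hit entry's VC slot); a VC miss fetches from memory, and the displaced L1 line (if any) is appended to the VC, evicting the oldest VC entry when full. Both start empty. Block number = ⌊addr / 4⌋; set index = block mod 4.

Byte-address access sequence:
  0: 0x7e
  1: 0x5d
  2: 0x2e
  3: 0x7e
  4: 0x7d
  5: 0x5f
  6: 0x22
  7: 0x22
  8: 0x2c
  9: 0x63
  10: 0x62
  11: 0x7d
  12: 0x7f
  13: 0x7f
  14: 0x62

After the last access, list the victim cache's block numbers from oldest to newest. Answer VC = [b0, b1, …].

VC = [23, 11, 8]

#0 0x7e→b31/s3 MISS; vc=[]
#1 0x5d→b23/s3 MISS; vc=[31]
#2 0x2e→b11/s3 MISS; vc=[31,23]
#3 0x7e→b31/s3 VC-HIT; vc=[11,23]
#4 0x7d→b31/s3 L1-HIT; vc=[11,23]
#5 0x5f→b23/s3 VC-HIT; vc=[11,31]
#6 0x22→b8/s0 MISS; vc=[11,31]
#7 0x22→b8/s0 L1-HIT; vc=[11,31]
#8 0x2c→b11/s3 VC-HIT; vc=[23,31]
#9 0x63→b24/s0 MISS; vc=[23,31,8]
#10 0x62→b24/s0 L1-HIT; vc=[23,31,8]
#11 0x7d→b31/s3 VC-HIT; vc=[23,11,8]
#12 0x7f→b31/s3 L1-HIT; vc=[23,11,8]
#13 0x7f→b31/s3 L1-HIT; vc=[23,11,8]
#14 0x62→b24/s0 L1-HIT; vc=[23,11,8]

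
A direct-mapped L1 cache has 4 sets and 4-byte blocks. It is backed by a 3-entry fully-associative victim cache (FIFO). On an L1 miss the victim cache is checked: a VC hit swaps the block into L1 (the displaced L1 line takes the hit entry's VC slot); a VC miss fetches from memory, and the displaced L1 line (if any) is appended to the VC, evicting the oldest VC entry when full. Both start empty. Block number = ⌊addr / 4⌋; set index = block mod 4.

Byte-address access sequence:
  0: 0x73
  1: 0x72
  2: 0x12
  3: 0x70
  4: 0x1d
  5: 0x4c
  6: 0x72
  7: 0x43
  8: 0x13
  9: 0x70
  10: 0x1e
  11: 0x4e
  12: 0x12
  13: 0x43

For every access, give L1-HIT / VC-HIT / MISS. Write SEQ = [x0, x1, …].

SEQ = [MISS, L1-HIT, MISS, VC-HIT, MISS, MISS, L1-HIT, MISS, VC-HIT, VC-HIT, VC-HIT, VC-HIT, VC-HIT, VC-HIT]

0: 0x73 (blk 28, set 0) → MISS  vc=[]
1: 0x72 (blk 28, set 0) → L1-HIT  vc=[]
2: 0x12 (blk 4, set 0) → MISS  vc=[28]
3: 0x70 (blk 28, set 0) → VC-HIT  vc=[4]
4: 0x1d (blk 7, set 3) → MISS  vc=[4]
5: 0x4c (blk 19, set 3) → MISS  vc=[4, 7]
6: 0x72 (blk 28, set 0) → L1-HIT  vc=[4, 7]
7: 0x43 (blk 16, set 0) → MISS  vc=[4, 7, 28]
8: 0x13 (blk 4, set 0) → VC-HIT  vc=[16, 7, 28]
9: 0x70 (blk 28, set 0) → VC-HIT  vc=[16, 7, 4]
10: 0x1e (blk 7, set 3) → VC-HIT  vc=[16, 19, 4]
11: 0x4e (blk 19, set 3) → VC-HIT  vc=[16, 7, 4]
12: 0x12 (blk 4, set 0) → VC-HIT  vc=[16, 7, 28]
13: 0x43 (blk 16, set 0) → VC-HIT  vc=[4, 7, 28]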